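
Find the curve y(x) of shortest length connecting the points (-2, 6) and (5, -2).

Arc-length functional: J[y] = ∫ sqrt(1 + (y')^2) dx.
Lagrangian L = sqrt(1 + (y')^2) has no explicit y dependence, so ∂L/∂y = 0 and the Euler-Lagrange equation gives
    d/dx( y' / sqrt(1 + (y')^2) ) = 0  ⇒  y' / sqrt(1 + (y')^2) = const.
Hence y' is constant, so y(x) is affine.
Fitting the endpoints (-2, 6) and (5, -2):
    slope m = ((-2) − 6) / (5 − (-2)) = -8/7,
    intercept c = 6 − m·(-2) = 26/7.
Extremal: y(x) = (-8/7) x + 26/7.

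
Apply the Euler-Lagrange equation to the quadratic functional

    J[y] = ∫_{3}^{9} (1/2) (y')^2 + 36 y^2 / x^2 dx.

The Lagrangian is L = (1/2) (y')^2 + 36 y^2 / x^2.
Compute ∂L/∂y = 72y/x^2, ∂L/∂y' = y'.
The Euler-Lagrange equation d/dx(∂L/∂y') − ∂L/∂y = 0 reduces to
    y'' − 72/x^2 · y = 0  (x > 0).
Its general solution is
    y(x) = A x^9 + B x^(-8),
with A, B fixed by the endpoint conditions.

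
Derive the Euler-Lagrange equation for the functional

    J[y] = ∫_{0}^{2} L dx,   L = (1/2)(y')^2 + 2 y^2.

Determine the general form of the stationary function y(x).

The Lagrangian is L = (1/2)(y')^2 + 2 y^2.
∂L/∂y = 4y.
∂L/∂y' = y'.
The Euler-Lagrange equation d/dx(∂L/∂y') − ∂L/∂y = 0 becomes:
    y'' - 4 y = 0
General solution: y(x) = A e^(2x) + B e^(-2x), where A and B are arbitrary constants fixed by the endpoint conditions.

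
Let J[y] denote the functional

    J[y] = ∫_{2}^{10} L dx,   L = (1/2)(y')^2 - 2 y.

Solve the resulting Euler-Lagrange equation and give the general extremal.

The Lagrangian is L = (1/2)(y')^2 - 2 y.
∂L/∂y = -2.
∂L/∂y' = y'.
The Euler-Lagrange equation d/dx(∂L/∂y') − ∂L/∂y = 0 becomes:
    y'' + 2 = 0
General solution: y(x) = -x^2 + A x + B, where A and B are arbitrary constants fixed by the endpoint conditions.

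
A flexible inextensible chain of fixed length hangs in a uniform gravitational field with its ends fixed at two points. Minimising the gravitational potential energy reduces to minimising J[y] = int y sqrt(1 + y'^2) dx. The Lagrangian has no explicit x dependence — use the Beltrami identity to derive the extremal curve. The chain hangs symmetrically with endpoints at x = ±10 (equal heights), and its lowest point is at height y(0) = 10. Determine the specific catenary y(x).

The Lagrangian L(y, y') = y sqrt(1 + y'^2) has no explicit x dependence, so the Beltrami identity applies:
    L − y' ∂L/∂y' = C.
Compute ∂L/∂y' = y · y' / sqrt(1 + y'^2). Then
    L − y' ∂L/∂y'
    = y sqrt(1 + y'^2) − y · y'^2 / sqrt(1 + y'^2)
    = y (1 + y'^2 − y'^2) / sqrt(1 + y'^2)
    = y / sqrt(1 + y'^2) = C.
Squaring gives y^2 = C^2 (1 + y'^2), i.e.
    y'^2 = y^2 / C^2 − 1.
Separating variables,
    dy / sqrt(y^2 − C^2) = dx / C,
and integrating gives arccosh(y / C) = (x − a)/C, so
    y(x) = C cosh((x − a)/C),
the catenary. The constants C and a are fixed by the two endpoint conditions (and, for the hanging-chain problem, the length constraint selects C).
Now fit the given data. The endpoints x = ±10 are symmetric at equal height, so the catenary is even about its minimum: a = 0 and y(x) = C cosh(x/C). The lowest point is y(0) = C cosh(0) = C, and we are told y(0) = 10, so C = 10. Therefore
    y(x) = 10 cosh(x/10),
and at the endpoints
    y(±10) = 10 cosh(10/10).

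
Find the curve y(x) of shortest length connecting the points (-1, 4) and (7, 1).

Arc-length functional: J[y] = ∫ sqrt(1 + (y')^2) dx.
Lagrangian L = sqrt(1 + (y')^2) has no explicit y dependence, so ∂L/∂y = 0 and the Euler-Lagrange equation gives
    d/dx( y' / sqrt(1 + (y')^2) ) = 0  ⇒  y' / sqrt(1 + (y')^2) = const.
Hence y' is constant, so y(x) is affine.
Fitting the endpoints (-1, 4) and (7, 1):
    slope m = (1 − 4) / (7 − (-1)) = -3/8,
    intercept c = 4 − m·(-1) = 29/8.
Extremal: y(x) = (-3/8) x + 29/8.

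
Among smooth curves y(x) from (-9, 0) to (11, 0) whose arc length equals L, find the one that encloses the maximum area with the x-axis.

Set up the augmented Lagrangian using a multiplier λ for the length constraint:
    F(y, y') = y − λ sqrt(1 + y'^2).
F has no explicit x dependence, so the Beltrami identity yields a first integral
    F − y' ∂F/∂y' = C.
Compute ∂F/∂y' = −λ y' / sqrt(1 + y'^2). Then
    y − λ sqrt(1 + y'^2) + λ y'^2 / sqrt(1 + y'^2) = C
    ⇒  y − λ / sqrt(1 + y'^2) = C.
Solving for y' and integrating gives
    (x − a)^2 + (y − b)^2 = λ^2,
a circular arc of radius λ. The constants a, b are determined by the endpoint conditions y(-9) = y(11) = 0, and λ is fixed implicitly by the length constraint
    ∫_{-9}^{11} sqrt(1 + y'^2) dx = L.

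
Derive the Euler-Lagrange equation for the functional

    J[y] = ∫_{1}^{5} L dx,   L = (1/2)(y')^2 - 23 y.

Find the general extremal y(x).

The Lagrangian is L = (1/2)(y')^2 - 23 y.
∂L/∂y = -23.
∂L/∂y' = y'.
The Euler-Lagrange equation d/dx(∂L/∂y') − ∂L/∂y = 0 becomes:
    y'' + 23 = 0
General solution: y(x) = -(23/2) x^2 + A x + B, where A and B are arbitrary constants fixed by the endpoint conditions.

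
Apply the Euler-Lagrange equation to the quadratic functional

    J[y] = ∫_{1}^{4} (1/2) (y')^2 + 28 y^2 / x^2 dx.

The Lagrangian is L = (1/2) (y')^2 + 28 y^2 / x^2.
Compute ∂L/∂y = 56y/x^2, ∂L/∂y' = y'.
The Euler-Lagrange equation d/dx(∂L/∂y') − ∂L/∂y = 0 reduces to
    y'' − 56/x^2 · y = 0  (x > 0).
Its general solution is
    y(x) = A x^8 + B x^(-7),
with A, B fixed by the endpoint conditions.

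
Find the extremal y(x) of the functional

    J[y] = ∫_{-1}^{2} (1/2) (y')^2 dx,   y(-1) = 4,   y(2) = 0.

The Lagrangian is L = (1/2) (y')^2.
Compute ∂L/∂y = 0, ∂L/∂y' = y'.
The Euler-Lagrange equation d/dx(∂L/∂y') − ∂L/∂y = 0 reduces to
    y'' = 0.
Its general solution is
    y(x) = A x + B,
with A, B fixed by the endpoint conditions.
Applying the endpoint conditions y(-1) = 4 and y(2) = 0: solve A·-1 + B = 4 and A·2 + B = 0. Subtracting gives A(2 − -1) = 0 − 4, so A = -4/3, and B = 4 − A·-1 = 8/3. Therefore
    y(x) = (-4/3) x + 8/3.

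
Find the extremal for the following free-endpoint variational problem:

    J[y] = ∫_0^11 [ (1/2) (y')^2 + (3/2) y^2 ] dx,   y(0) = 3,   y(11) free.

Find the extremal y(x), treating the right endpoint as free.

The Lagrangian L = (1/2) (y')^2 + (3/2) y^2 gives
    ∂L/∂y = 3 y,   ∂L/∂y' = y'.
Euler-Lagrange: y'' − 3 y = 0.
With k = sqrt(3), the general solution is
    y(x) = A cosh(sqrt(3) x) + B sinh(sqrt(3) x).
Fixed left endpoint y(0) = 3 ⇒ A = 3.
The right endpoint x = 11 is free, so the natural (transversality) condition is ∂L/∂y' |_{x=11} = 0, i.e. y'(11) = 0.
Compute y'(x) = A k sinh(k x) + B k cosh(k x), so
    y'(11) = A k sinh(k·11) + B k cosh(k·11) = 0
    ⇒ B = −A tanh(k·11) = − 3 tanh(sqrt(3)·11).
Therefore the extremal is
    y(x) = 3 cosh(sqrt(3) x) − 3 tanh(sqrt(3)·11) sinh(sqrt(3) x).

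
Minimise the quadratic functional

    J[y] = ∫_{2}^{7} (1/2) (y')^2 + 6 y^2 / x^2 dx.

The Lagrangian is L = (1/2) (y')^2 + 6 y^2 / x^2.
Compute ∂L/∂y = 12y/x^2, ∂L/∂y' = y'.
The Euler-Lagrange equation d/dx(∂L/∂y') − ∂L/∂y = 0 reduces to
    y'' − 12/x^2 · y = 0  (x > 0).
Its general solution is
    y(x) = A x^4 + B x^(-3),
with A, B fixed by the endpoint conditions.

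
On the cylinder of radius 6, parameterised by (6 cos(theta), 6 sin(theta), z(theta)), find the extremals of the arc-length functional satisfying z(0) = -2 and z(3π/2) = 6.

Parameterise the cylinder of radius R = 6 as
    r(θ) = (6 cos θ, 6 sin θ, z(θ)).
The arc-length element is
    ds = sqrt(36 + (dz/dθ)^2) dθ,
so the Lagrangian is L = sqrt(36 + z'^2).
L depends on z' only, not on z or θ, so ∂L/∂z = 0 and
    ∂L/∂z' = z' / sqrt(36 + z'^2).
The Euler-Lagrange equation gives
    d/dθ( z' / sqrt(36 + z'^2) ) = 0,
so z' is constant. Integrating once:
    z(θ) = a θ + b,
a helix on the cylinder (a straight line when the cylinder is unrolled). The constants a, b are determined by the endpoint conditions.
With endpoint conditions z(0) = -2 and z(3π/2) = 6: from z(0) = b we get b = -2, and a·3π/2 + -2 = 6 gives a = 16/(3π), so
    z(θ) = (16/(3π)) θ − 2.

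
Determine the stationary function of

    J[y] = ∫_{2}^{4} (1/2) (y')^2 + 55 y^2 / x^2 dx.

The Lagrangian is L = (1/2) (y')^2 + 55 y^2 / x^2.
Compute ∂L/∂y = 110y/x^2, ∂L/∂y' = y'.
The Euler-Lagrange equation d/dx(∂L/∂y') − ∂L/∂y = 0 reduces to
    y'' − 110/x^2 · y = 0  (x > 0).
Its general solution is
    y(x) = A x^11 + B x^(-10),
with A, B fixed by the endpoint conditions.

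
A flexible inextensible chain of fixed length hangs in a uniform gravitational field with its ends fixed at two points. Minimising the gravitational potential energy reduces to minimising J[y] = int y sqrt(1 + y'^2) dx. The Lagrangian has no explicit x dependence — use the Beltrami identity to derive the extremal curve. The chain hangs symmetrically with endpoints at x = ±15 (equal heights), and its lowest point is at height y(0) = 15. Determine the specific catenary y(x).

The Lagrangian L(y, y') = y sqrt(1 + y'^2) has no explicit x dependence, so the Beltrami identity applies:
    L − y' ∂L/∂y' = C.
Compute ∂L/∂y' = y · y' / sqrt(1 + y'^2). Then
    L − y' ∂L/∂y'
    = y sqrt(1 + y'^2) − y · y'^2 / sqrt(1 + y'^2)
    = y (1 + y'^2 − y'^2) / sqrt(1 + y'^2)
    = y / sqrt(1 + y'^2) = C.
Squaring gives y^2 = C^2 (1 + y'^2), i.e.
    y'^2 = y^2 / C^2 − 1.
Separating variables,
    dy / sqrt(y^2 − C^2) = dx / C,
and integrating gives arccosh(y / C) = (x − a)/C, so
    y(x) = C cosh((x − a)/C),
the catenary. The constants C and a are fixed by the two endpoint conditions (and, for the hanging-chain problem, the length constraint selects C).
Now fit the given data. The endpoints x = ±15 are symmetric at equal height, so the catenary is even about its minimum: a = 0 and y(x) = C cosh(x/C). The lowest point is y(0) = C cosh(0) = C, and we are told y(0) = 15, so C = 15. Therefore
    y(x) = 15 cosh(x/15),
and at the endpoints
    y(±15) = 15 cosh(15/15).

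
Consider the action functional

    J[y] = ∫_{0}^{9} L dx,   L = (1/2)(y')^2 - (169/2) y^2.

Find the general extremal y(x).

The Lagrangian is L = (1/2)(y')^2 - (169/2) y^2.
∂L/∂y = -169y.
∂L/∂y' = y'.
The Euler-Lagrange equation d/dx(∂L/∂y') − ∂L/∂y = 0 becomes:
    y'' + 169 y = 0
General solution: y(x) = A sin(13x) + B cos(13x), where A and B are arbitrary constants fixed by the endpoint conditions.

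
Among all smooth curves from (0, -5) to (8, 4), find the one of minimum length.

Arc-length functional: J[y] = ∫ sqrt(1 + (y')^2) dx.
Lagrangian L = sqrt(1 + (y')^2) has no explicit y dependence, so ∂L/∂y = 0 and the Euler-Lagrange equation gives
    d/dx( y' / sqrt(1 + (y')^2) ) = 0  ⇒  y' / sqrt(1 + (y')^2) = const.
Hence y' is constant, so y(x) is affine.
Fitting the endpoints (0, -5) and (8, 4):
    slope m = (4 − (-5)) / (8 − 0) = 9/8,
    intercept c = (-5) − m·0 = -5.
Extremal: y(x) = (9/8) x - 5.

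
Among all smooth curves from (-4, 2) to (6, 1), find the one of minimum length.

Arc-length functional: J[y] = ∫ sqrt(1 + (y')^2) dx.
Lagrangian L = sqrt(1 + (y')^2) has no explicit y dependence, so ∂L/∂y = 0 and the Euler-Lagrange equation gives
    d/dx( y' / sqrt(1 + (y')^2) ) = 0  ⇒  y' / sqrt(1 + (y')^2) = const.
Hence y' is constant, so y(x) is affine.
Fitting the endpoints (-4, 2) and (6, 1):
    slope m = (1 − 2) / (6 − (-4)) = -1/10,
    intercept c = 2 − m·(-4) = 8/5.
Extremal: y(x) = (-1/10) x + 8/5.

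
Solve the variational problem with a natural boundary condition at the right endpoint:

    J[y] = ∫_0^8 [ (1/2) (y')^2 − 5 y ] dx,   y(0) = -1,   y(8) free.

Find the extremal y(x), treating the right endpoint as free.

The Lagrangian L = (1/2) (y')^2 − 5 y gives
    ∂L/∂y = −5,   ∂L/∂y' = y'.
Euler-Lagrange: d/dx(y') − (−5) = 0, i.e. y'' + 5 = 0, so
    y(x) = −(5/2) x^2 + C1 x + C2.
Fixed left endpoint y(0) = -1 ⇒ C2 = -1.
The right endpoint x = 8 is free, so the natural (transversality) condition is ∂L/∂y' |_{x=8} = 0, i.e. y'(8) = 0.
Compute y'(x) = −5 x + C1, so y'(8) = −40 + C1 = 0 ⇒ C1 = 40.
Therefore the extremal is
    y(x) = −(5/2) x^2 + 40 x − 1.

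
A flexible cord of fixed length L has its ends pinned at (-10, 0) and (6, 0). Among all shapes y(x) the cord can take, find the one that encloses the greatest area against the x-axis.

Set up the augmented Lagrangian using a multiplier λ for the length constraint:
    F(y, y') = y − λ sqrt(1 + y'^2).
F has no explicit x dependence, so the Beltrami identity yields a first integral
    F − y' ∂F/∂y' = C.
Compute ∂F/∂y' = −λ y' / sqrt(1 + y'^2). Then
    y − λ sqrt(1 + y'^2) + λ y'^2 / sqrt(1 + y'^2) = C
    ⇒  y − λ / sqrt(1 + y'^2) = C.
Solving for y' and integrating gives
    (x − a)^2 + (y − b)^2 = λ^2,
a circular arc of radius λ. The constants a, b are determined by the endpoint conditions y(-10) = y(6) = 0, and λ is fixed implicitly by the length constraint
    ∫_{-10}^{6} sqrt(1 + y'^2) dx = L.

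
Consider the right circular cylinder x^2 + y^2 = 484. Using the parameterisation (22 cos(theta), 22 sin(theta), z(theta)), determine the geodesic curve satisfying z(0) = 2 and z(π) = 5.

Parameterise the cylinder of radius R = 22 as
    r(θ) = (22 cos θ, 22 sin θ, z(θ)).
The arc-length element is
    ds = sqrt(484 + (dz/dθ)^2) dθ,
so the Lagrangian is L = sqrt(484 + z'^2).
L depends on z' only, not on z or θ, so ∂L/∂z = 0 and
    ∂L/∂z' = z' / sqrt(484 + z'^2).
The Euler-Lagrange equation gives
    d/dθ( z' / sqrt(484 + z'^2) ) = 0,
so z' is constant. Integrating once:
    z(θ) = a θ + b,
a helix on the cylinder (a straight line when the cylinder is unrolled). The constants a, b are determined by the endpoint conditions.
With endpoint conditions z(0) = 2 and z(π) = 5: from z(0) = b we get b = 2, and a·π + 2 = 5 gives a = 3/π, so
    z(θ) = (3/π) θ + 2.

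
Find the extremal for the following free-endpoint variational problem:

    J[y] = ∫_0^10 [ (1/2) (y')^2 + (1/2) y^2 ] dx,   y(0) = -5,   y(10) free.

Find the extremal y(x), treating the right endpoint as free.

The Lagrangian L = (1/2) (y')^2 + (1/2) y^2 gives
    ∂L/∂y = 1 y,   ∂L/∂y' = y'.
Euler-Lagrange: y'' − y = 0.
With k = 1, the general solution is
    y(x) = A cosh(x) + B sinh(x).
Fixed left endpoint y(0) = -5 ⇒ A = -5.
The right endpoint x = 10 is free, so the natural (transversality) condition is ∂L/∂y' |_{x=10} = 0, i.e. y'(10) = 0.
Compute y'(x) = A k sinh(k x) + B k cosh(k x), so
    y'(10) = A k sinh(k·10) + B k cosh(k·10) = 0
    ⇒ B = −A tanh(k·10) = 5 tanh(1·10).
Therefore the extremal is
    y(x) = −5 cosh(1 x) + 5 tanh(1·10) sinh(1 x).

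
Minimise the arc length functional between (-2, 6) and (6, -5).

Arc-length functional: J[y] = ∫ sqrt(1 + (y')^2) dx.
Lagrangian L = sqrt(1 + (y')^2) has no explicit y dependence, so ∂L/∂y = 0 and the Euler-Lagrange equation gives
    d/dx( y' / sqrt(1 + (y')^2) ) = 0  ⇒  y' / sqrt(1 + (y')^2) = const.
Hence y' is constant, so y(x) is affine.
Fitting the endpoints (-2, 6) and (6, -5):
    slope m = ((-5) − 6) / (6 − (-2)) = -11/8,
    intercept c = 6 − m·(-2) = 13/4.
Extremal: y(x) = (-11/8) x + 13/4.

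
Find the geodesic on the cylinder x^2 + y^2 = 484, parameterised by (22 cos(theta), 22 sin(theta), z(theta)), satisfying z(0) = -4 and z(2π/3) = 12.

Parameterise the cylinder of radius R = 22 as
    r(θ) = (22 cos θ, 22 sin θ, z(θ)).
The arc-length element is
    ds = sqrt(484 + (dz/dθ)^2) dθ,
so the Lagrangian is L = sqrt(484 + z'^2).
L depends on z' only, not on z or θ, so ∂L/∂z = 0 and
    ∂L/∂z' = z' / sqrt(484 + z'^2).
The Euler-Lagrange equation gives
    d/dθ( z' / sqrt(484 + z'^2) ) = 0,
so z' is constant. Integrating once:
    z(θ) = a θ + b,
a helix on the cylinder (a straight line when the cylinder is unrolled). The constants a, b are determined by the endpoint conditions.
With endpoint conditions z(0) = -4 and z(2π/3) = 12: from z(0) = b we get b = -4, and a·2π/3 + -4 = 12 gives a = 24/π, so
    z(θ) = (24/π) θ − 4.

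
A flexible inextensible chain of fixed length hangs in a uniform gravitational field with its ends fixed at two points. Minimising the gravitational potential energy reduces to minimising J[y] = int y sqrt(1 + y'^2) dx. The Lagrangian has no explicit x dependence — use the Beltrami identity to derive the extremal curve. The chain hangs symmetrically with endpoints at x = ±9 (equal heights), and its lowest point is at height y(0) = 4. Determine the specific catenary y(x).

The Lagrangian L(y, y') = y sqrt(1 + y'^2) has no explicit x dependence, so the Beltrami identity applies:
    L − y' ∂L/∂y' = C.
Compute ∂L/∂y' = y · y' / sqrt(1 + y'^2). Then
    L − y' ∂L/∂y'
    = y sqrt(1 + y'^2) − y · y'^2 / sqrt(1 + y'^2)
    = y (1 + y'^2 − y'^2) / sqrt(1 + y'^2)
    = y / sqrt(1 + y'^2) = C.
Squaring gives y^2 = C^2 (1 + y'^2), i.e.
    y'^2 = y^2 / C^2 − 1.
Separating variables,
    dy / sqrt(y^2 − C^2) = dx / C,
and integrating gives arccosh(y / C) = (x − a)/C, so
    y(x) = C cosh((x − a)/C),
the catenary. The constants C and a are fixed by the two endpoint conditions (and, for the hanging-chain problem, the length constraint selects C).
Now fit the given data. The endpoints x = ±9 are symmetric at equal height, so the catenary is even about its minimum: a = 0 and y(x) = C cosh(x/C). The lowest point is y(0) = C cosh(0) = C, and we are told y(0) = 4, so C = 4. Therefore
    y(x) = 4 cosh(x/4),
and at the endpoints
    y(±9) = 4 cosh(9/4).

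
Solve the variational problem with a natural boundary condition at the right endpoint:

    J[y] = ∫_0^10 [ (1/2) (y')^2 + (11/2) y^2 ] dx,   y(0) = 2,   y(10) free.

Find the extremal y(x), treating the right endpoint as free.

The Lagrangian L = (1/2) (y')^2 + (11/2) y^2 gives
    ∂L/∂y = 11 y,   ∂L/∂y' = y'.
Euler-Lagrange: y'' − 11 y = 0.
With k = sqrt(11), the general solution is
    y(x) = A cosh(sqrt(11) x) + B sinh(sqrt(11) x).
Fixed left endpoint y(0) = 2 ⇒ A = 2.
The right endpoint x = 10 is free, so the natural (transversality) condition is ∂L/∂y' |_{x=10} = 0, i.e. y'(10) = 0.
Compute y'(x) = A k sinh(k x) + B k cosh(k x), so
    y'(10) = A k sinh(k·10) + B k cosh(k·10) = 0
    ⇒ B = −A tanh(k·10) = − 2 tanh(sqrt(11)·10).
Therefore the extremal is
    y(x) = 2 cosh(sqrt(11) x) − 2 tanh(sqrt(11)·10) sinh(sqrt(11) x).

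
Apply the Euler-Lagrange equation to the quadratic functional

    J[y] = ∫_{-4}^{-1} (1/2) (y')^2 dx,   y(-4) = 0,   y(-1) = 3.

The Lagrangian is L = (1/2) (y')^2.
Compute ∂L/∂y = 0, ∂L/∂y' = y'.
The Euler-Lagrange equation d/dx(∂L/∂y') − ∂L/∂y = 0 reduces to
    y'' = 0.
Its general solution is
    y(x) = A x + B,
with A, B fixed by the endpoint conditions.
Applying the endpoint conditions y(-4) = 0 and y(-1) = 3: solve A·-4 + B = 0 and A·-1 + B = 3. Subtracting gives A(-1 − -4) = 3 − 0, so A = 1, and B = 0 − A·-4 = 4. Therefore
    y(x) = x + 4.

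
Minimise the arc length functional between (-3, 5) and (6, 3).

Arc-length functional: J[y] = ∫ sqrt(1 + (y')^2) dx.
Lagrangian L = sqrt(1 + (y')^2) has no explicit y dependence, so ∂L/∂y = 0 and the Euler-Lagrange equation gives
    d/dx( y' / sqrt(1 + (y')^2) ) = 0  ⇒  y' / sqrt(1 + (y')^2) = const.
Hence y' is constant, so y(x) is affine.
Fitting the endpoints (-3, 5) and (6, 3):
    slope m = (3 − 5) / (6 − (-3)) = -2/9,
    intercept c = 5 − m·(-3) = 13/3.
Extremal: y(x) = (-2/9) x + 13/3.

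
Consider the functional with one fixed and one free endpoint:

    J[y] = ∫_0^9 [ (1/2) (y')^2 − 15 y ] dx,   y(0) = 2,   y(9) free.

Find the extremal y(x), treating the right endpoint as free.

The Lagrangian L = (1/2) (y')^2 − 15 y gives
    ∂L/∂y = −15,   ∂L/∂y' = y'.
Euler-Lagrange: d/dx(y') − (−15) = 0, i.e. y'' + 15 = 0, so
    y(x) = −(15/2) x^2 + C1 x + C2.
Fixed left endpoint y(0) = 2 ⇒ C2 = 2.
The right endpoint x = 9 is free, so the natural (transversality) condition is ∂L/∂y' |_{x=9} = 0, i.e. y'(9) = 0.
Compute y'(x) = −15 x + C1, so y'(9) = −135 + C1 = 0 ⇒ C1 = 135.
Therefore the extremal is
    y(x) = −(15/2) x^2 + 135 x + 2.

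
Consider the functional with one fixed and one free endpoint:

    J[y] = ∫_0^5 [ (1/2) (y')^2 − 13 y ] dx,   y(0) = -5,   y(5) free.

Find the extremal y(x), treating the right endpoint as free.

The Lagrangian L = (1/2) (y')^2 − 13 y gives
    ∂L/∂y = −13,   ∂L/∂y' = y'.
Euler-Lagrange: d/dx(y') − (−13) = 0, i.e. y'' + 13 = 0, so
    y(x) = −(13/2) x^2 + C1 x + C2.
Fixed left endpoint y(0) = -5 ⇒ C2 = -5.
The right endpoint x = 5 is free, so the natural (transversality) condition is ∂L/∂y' |_{x=5} = 0, i.e. y'(5) = 0.
Compute y'(x) = −13 x + C1, so y'(5) = −65 + C1 = 0 ⇒ C1 = 65.
Therefore the extremal is
    y(x) = −(13/2) x^2 + 65 x − 5.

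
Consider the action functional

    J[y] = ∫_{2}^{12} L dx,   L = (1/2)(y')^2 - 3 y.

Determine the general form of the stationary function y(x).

The Lagrangian is L = (1/2)(y')^2 - 3 y.
∂L/∂y = -3.
∂L/∂y' = y'.
The Euler-Lagrange equation d/dx(∂L/∂y') − ∂L/∂y = 0 becomes:
    y'' + 3 = 0
General solution: y(x) = -(3/2) x^2 + A x + B, where A and B are arbitrary constants fixed by the endpoint conditions.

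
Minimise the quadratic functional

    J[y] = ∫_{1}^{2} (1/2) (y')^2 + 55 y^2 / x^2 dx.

The Lagrangian is L = (1/2) (y')^2 + 55 y^2 / x^2.
Compute ∂L/∂y = 110y/x^2, ∂L/∂y' = y'.
The Euler-Lagrange equation d/dx(∂L/∂y') − ∂L/∂y = 0 reduces to
    y'' − 110/x^2 · y = 0  (x > 0).
Its general solution is
    y(x) = A x^11 + B x^(-10),
with A, B fixed by the endpoint conditions.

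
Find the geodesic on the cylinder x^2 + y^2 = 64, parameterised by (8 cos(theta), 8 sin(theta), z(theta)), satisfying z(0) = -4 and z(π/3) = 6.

Parameterise the cylinder of radius R = 8 as
    r(θ) = (8 cos θ, 8 sin θ, z(θ)).
The arc-length element is
    ds = sqrt(64 + (dz/dθ)^2) dθ,
so the Lagrangian is L = sqrt(64 + z'^2).
L depends on z' only, not on z or θ, so ∂L/∂z = 0 and
    ∂L/∂z' = z' / sqrt(64 + z'^2).
The Euler-Lagrange equation gives
    d/dθ( z' / sqrt(64 + z'^2) ) = 0,
so z' is constant. Integrating once:
    z(θ) = a θ + b,
a helix on the cylinder (a straight line when the cylinder is unrolled). The constants a, b are determined by the endpoint conditions.
With endpoint conditions z(0) = -4 and z(π/3) = 6: from z(0) = b we get b = -4, and a·π/3 + -4 = 6 gives a = 30/π, so
    z(θ) = (30/π) θ − 4.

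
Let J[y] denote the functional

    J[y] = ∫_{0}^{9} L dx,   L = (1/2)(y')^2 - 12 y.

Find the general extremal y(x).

The Lagrangian is L = (1/2)(y')^2 - 12 y.
∂L/∂y = -12.
∂L/∂y' = y'.
The Euler-Lagrange equation d/dx(∂L/∂y') − ∂L/∂y = 0 becomes:
    y'' + 12 = 0
General solution: y(x) = -6 x^2 + A x + B, where A and B are arbitrary constants fixed by the endpoint conditions.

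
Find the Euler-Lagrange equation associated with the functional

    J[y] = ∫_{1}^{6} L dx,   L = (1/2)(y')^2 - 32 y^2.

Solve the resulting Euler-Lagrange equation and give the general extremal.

The Lagrangian is L = (1/2)(y')^2 - 32 y^2.
∂L/∂y = -64y.
∂L/∂y' = y'.
The Euler-Lagrange equation d/dx(∂L/∂y') − ∂L/∂y = 0 becomes:
    y'' + 64 y = 0
General solution: y(x) = A sin(8x) + B cos(8x), where A and B are arbitrary constants fixed by the endpoint conditions.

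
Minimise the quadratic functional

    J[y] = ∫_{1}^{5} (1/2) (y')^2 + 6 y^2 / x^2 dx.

The Lagrangian is L = (1/2) (y')^2 + 6 y^2 / x^2.
Compute ∂L/∂y = 12y/x^2, ∂L/∂y' = y'.
The Euler-Lagrange equation d/dx(∂L/∂y') − ∂L/∂y = 0 reduces to
    y'' − 12/x^2 · y = 0  (x > 0).
Its general solution is
    y(x) = A x^4 + B x^(-3),
with A, B fixed by the endpoint conditions.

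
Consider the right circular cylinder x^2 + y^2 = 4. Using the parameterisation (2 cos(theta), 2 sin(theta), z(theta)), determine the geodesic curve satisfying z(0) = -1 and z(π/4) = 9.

Parameterise the cylinder of radius R = 2 as
    r(θ) = (2 cos θ, 2 sin θ, z(θ)).
The arc-length element is
    ds = sqrt(4 + (dz/dθ)^2) dθ,
so the Lagrangian is L = sqrt(4 + z'^2).
L depends on z' only, not on z or θ, so ∂L/∂z = 0 and
    ∂L/∂z' = z' / sqrt(4 + z'^2).
The Euler-Lagrange equation gives
    d/dθ( z' / sqrt(4 + z'^2) ) = 0,
so z' is constant. Integrating once:
    z(θ) = a θ + b,
a helix on the cylinder (a straight line when the cylinder is unrolled). The constants a, b are determined by the endpoint conditions.
With endpoint conditions z(0) = -1 and z(π/4) = 9: from z(0) = b we get b = -1, and a·π/4 + -1 = 9 gives a = 40/π, so
    z(θ) = (40/π) θ − 1.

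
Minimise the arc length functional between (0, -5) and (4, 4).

Arc-length functional: J[y] = ∫ sqrt(1 + (y')^2) dx.
Lagrangian L = sqrt(1 + (y')^2) has no explicit y dependence, so ∂L/∂y = 0 and the Euler-Lagrange equation gives
    d/dx( y' / sqrt(1 + (y')^2) ) = 0  ⇒  y' / sqrt(1 + (y')^2) = const.
Hence y' is constant, so y(x) is affine.
Fitting the endpoints (0, -5) and (4, 4):
    slope m = (4 − (-5)) / (4 − 0) = 9/4,
    intercept c = (-5) − m·0 = -5.
Extremal: y(x) = (9/4) x - 5.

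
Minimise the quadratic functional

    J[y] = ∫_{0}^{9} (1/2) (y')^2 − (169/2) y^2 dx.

The Lagrangian is L = (1/2) (y')^2 − (169/2) y^2.
Compute ∂L/∂y = -169y, ∂L/∂y' = y'.
The Euler-Lagrange equation d/dx(∂L/∂y') − ∂L/∂y = 0 reduces to
    y'' + 169 y = 0.
Its general solution is
    y(x) = A sin(13x) + B cos(13x),
with A, B fixed by the endpoint conditions.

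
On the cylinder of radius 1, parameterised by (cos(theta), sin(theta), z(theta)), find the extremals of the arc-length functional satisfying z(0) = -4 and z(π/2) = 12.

Parameterise the cylinder of radius R = 1 as
    r(θ) = (cos θ, sin θ, z(θ)).
The arc-length element is
    ds = sqrt(1 + (dz/dθ)^2) dθ,
so the Lagrangian is L = sqrt(1 + z'^2).
L depends on z' only, not on z or θ, so ∂L/∂z = 0 and
    ∂L/∂z' = z' / sqrt(1 + z'^2).
The Euler-Lagrange equation gives
    d/dθ( z' / sqrt(1 + z'^2) ) = 0,
so z' is constant. Integrating once:
    z(θ) = a θ + b,
a helix on the cylinder (a straight line when the cylinder is unrolled). The constants a, b are determined by the endpoint conditions.
With endpoint conditions z(0) = -4 and z(π/2) = 12: from z(0) = b we get b = -4, and a·π/2 + -4 = 12 gives a = 32/π, so
    z(θ) = (32/π) θ − 4.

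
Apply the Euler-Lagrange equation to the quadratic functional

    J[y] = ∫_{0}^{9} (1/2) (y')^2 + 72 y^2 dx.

The Lagrangian is L = (1/2) (y')^2 + 72 y^2.
Compute ∂L/∂y = 144y, ∂L/∂y' = y'.
The Euler-Lagrange equation d/dx(∂L/∂y') − ∂L/∂y = 0 reduces to
    y'' − 144 y = 0.
Its general solution is
    y(x) = A e^(12x) + B e^(−12x),
with A, B fixed by the endpoint conditions.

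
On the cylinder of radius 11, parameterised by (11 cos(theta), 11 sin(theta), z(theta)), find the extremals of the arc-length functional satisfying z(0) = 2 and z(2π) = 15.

Parameterise the cylinder of radius R = 11 as
    r(θ) = (11 cos θ, 11 sin θ, z(θ)).
The arc-length element is
    ds = sqrt(121 + (dz/dθ)^2) dθ,
so the Lagrangian is L = sqrt(121 + z'^2).
L depends on z' only, not on z or θ, so ∂L/∂z = 0 and
    ∂L/∂z' = z' / sqrt(121 + z'^2).
The Euler-Lagrange equation gives
    d/dθ( z' / sqrt(121 + z'^2) ) = 0,
so z' is constant. Integrating once:
    z(θ) = a θ + b,
a helix on the cylinder (a straight line when the cylinder is unrolled). The constants a, b are determined by the endpoint conditions.
With endpoint conditions z(0) = 2 and z(2π) = 15: from z(0) = b we get b = 2, and a·2π + 2 = 15 gives a = 13/(2π), so
    z(θ) = (13/(2π)) θ + 2.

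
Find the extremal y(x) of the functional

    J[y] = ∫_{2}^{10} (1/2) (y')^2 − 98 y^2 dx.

The Lagrangian is L = (1/2) (y')^2 − 98 y^2.
Compute ∂L/∂y = -196y, ∂L/∂y' = y'.
The Euler-Lagrange equation d/dx(∂L/∂y') − ∂L/∂y = 0 reduces to
    y'' + 196 y = 0.
Its general solution is
    y(x) = A sin(14x) + B cos(14x),
with A, B fixed by the endpoint conditions.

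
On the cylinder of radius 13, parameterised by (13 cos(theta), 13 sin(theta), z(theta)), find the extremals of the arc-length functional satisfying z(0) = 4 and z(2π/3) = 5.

Parameterise the cylinder of radius R = 13 as
    r(θ) = (13 cos θ, 13 sin θ, z(θ)).
The arc-length element is
    ds = sqrt(169 + (dz/dθ)^2) dθ,
so the Lagrangian is L = sqrt(169 + z'^2).
L depends on z' only, not on z or θ, so ∂L/∂z = 0 and
    ∂L/∂z' = z' / sqrt(169 + z'^2).
The Euler-Lagrange equation gives
    d/dθ( z' / sqrt(169 + z'^2) ) = 0,
so z' is constant. Integrating once:
    z(θ) = a θ + b,
a helix on the cylinder (a straight line when the cylinder is unrolled). The constants a, b are determined by the endpoint conditions.
With endpoint conditions z(0) = 4 and z(2π/3) = 5: from z(0) = b we get b = 4, and a·2π/3 + 4 = 5 gives a = 3/(2π), so
    z(θ) = (3/(2π)) θ + 4.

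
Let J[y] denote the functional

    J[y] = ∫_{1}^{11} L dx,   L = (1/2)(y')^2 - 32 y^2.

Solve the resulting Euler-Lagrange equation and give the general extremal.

The Lagrangian is L = (1/2)(y')^2 - 32 y^2.
∂L/∂y = -64y.
∂L/∂y' = y'.
The Euler-Lagrange equation d/dx(∂L/∂y') − ∂L/∂y = 0 becomes:
    y'' + 64 y = 0
General solution: y(x) = A sin(8x) + B cos(8x), where A and B are arbitrary constants fixed by the endpoint conditions.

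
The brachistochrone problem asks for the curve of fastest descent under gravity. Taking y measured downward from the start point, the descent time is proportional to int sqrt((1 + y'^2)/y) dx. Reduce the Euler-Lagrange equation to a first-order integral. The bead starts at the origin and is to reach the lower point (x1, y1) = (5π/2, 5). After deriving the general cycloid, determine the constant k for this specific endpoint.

The Lagrangian L = sqrt((1 + y'^2) / y) has no explicit x dependence, so the Beltrami identity applies:
    L − y' ∂L/∂y' = C.
Compute ∂L/∂y' = y' / sqrt(y (1 + y'^2)).
Substitute:
    sqrt((1 + y'^2)/y) − y'·y' / sqrt(y (1 + y'^2))
    = (1 + y'^2) / sqrt(y (1 + y'^2)) − y'^2 / sqrt(y (1 + y'^2))
    = 1 / sqrt(y (1 + y'^2)) = C.
Squaring and rearranging gives the first integral
    y (1 + y'^2) = 1/C^2 =: k   (constant).
Solving this first-order ODE by the substitution
    y = (k/2)(1 − cos θ)
yields the cycloid parameterisation
    x(θ) = (k/2)(θ − sin θ),   y(θ) = (k/2)(1 − cos θ).
The constant k is fixed by the endpoint condition.
Now fit the given lower endpoint (x1, y1) = (5π/2, 5). At the bottom of the first arch (θ = π), the parametric equations give
    y(π) = (k/2)(1 − cos π) = k,
    x(π) = (k/2)(π − sin π) = kπ/2.
Matching y(π) = 5 gives k = 5, consistent with x(π) = 5π/2. Therefore the specific cycloid is
    x(θ) = (5/2)(θ − sin θ),   y(θ) = (5/2)(1 − cos θ).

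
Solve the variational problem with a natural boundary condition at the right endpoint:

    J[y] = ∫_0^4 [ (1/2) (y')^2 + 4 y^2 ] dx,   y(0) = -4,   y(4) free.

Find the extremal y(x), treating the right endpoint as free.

The Lagrangian L = (1/2) (y')^2 + 4 y^2 gives
    ∂L/∂y = 8 y,   ∂L/∂y' = y'.
Euler-Lagrange: y'' − 8 y = 0.
With k = sqrt(8), the general solution is
    y(x) = A cosh(sqrt(8) x) + B sinh(sqrt(8) x).
Fixed left endpoint y(0) = -4 ⇒ A = -4.
The right endpoint x = 4 is free, so the natural (transversality) condition is ∂L/∂y' |_{x=4} = 0, i.e. y'(4) = 0.
Compute y'(x) = A k sinh(k x) + B k cosh(k x), so
    y'(4) = A k sinh(k·4) + B k cosh(k·4) = 0
    ⇒ B = −A tanh(k·4) = 4 tanh(sqrt(8)·4).
Therefore the extremal is
    y(x) = −4 cosh(sqrt(8) x) + 4 tanh(sqrt(8)·4) sinh(sqrt(8) x).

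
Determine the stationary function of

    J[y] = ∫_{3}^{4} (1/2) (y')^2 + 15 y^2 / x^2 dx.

The Lagrangian is L = (1/2) (y')^2 + 15 y^2 / x^2.
Compute ∂L/∂y = 30y/x^2, ∂L/∂y' = y'.
The Euler-Lagrange equation d/dx(∂L/∂y') − ∂L/∂y = 0 reduces to
    y'' − 30/x^2 · y = 0  (x > 0).
Its general solution is
    y(x) = A x^6 + B x^(-5),
with A, B fixed by the endpoint conditions.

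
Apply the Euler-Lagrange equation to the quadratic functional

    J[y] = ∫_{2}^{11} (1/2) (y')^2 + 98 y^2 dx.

The Lagrangian is L = (1/2) (y')^2 + 98 y^2.
Compute ∂L/∂y = 196y, ∂L/∂y' = y'.
The Euler-Lagrange equation d/dx(∂L/∂y') − ∂L/∂y = 0 reduces to
    y'' − 196 y = 0.
Its general solution is
    y(x) = A e^(14x) + B e^(−14x),
with A, B fixed by the endpoint conditions.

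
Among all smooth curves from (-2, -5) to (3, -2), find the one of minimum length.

Arc-length functional: J[y] = ∫ sqrt(1 + (y')^2) dx.
Lagrangian L = sqrt(1 + (y')^2) has no explicit y dependence, so ∂L/∂y = 0 and the Euler-Lagrange equation gives
    d/dx( y' / sqrt(1 + (y')^2) ) = 0  ⇒  y' / sqrt(1 + (y')^2) = const.
Hence y' is constant, so y(x) is affine.
Fitting the endpoints (-2, -5) and (3, -2):
    slope m = ((-2) − (-5)) / (3 − (-2)) = 3/5,
    intercept c = (-5) − m·(-2) = -19/5.
Extremal: y(x) = (3/5) x - 19/5.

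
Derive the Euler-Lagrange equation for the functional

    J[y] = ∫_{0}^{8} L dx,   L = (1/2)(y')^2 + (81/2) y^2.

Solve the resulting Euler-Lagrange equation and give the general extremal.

The Lagrangian is L = (1/2)(y')^2 + (81/2) y^2.
∂L/∂y = 81y.
∂L/∂y' = y'.
The Euler-Lagrange equation d/dx(∂L/∂y') − ∂L/∂y = 0 becomes:
    y'' - 81 y = 0
General solution: y(x) = A e^(9x) + B e^(-9x), where A and B are arbitrary constants fixed by the endpoint conditions.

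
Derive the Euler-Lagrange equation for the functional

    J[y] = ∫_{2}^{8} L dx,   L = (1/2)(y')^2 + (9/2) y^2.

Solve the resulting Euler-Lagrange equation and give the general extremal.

The Lagrangian is L = (1/2)(y')^2 + (9/2) y^2.
∂L/∂y = 9y.
∂L/∂y' = y'.
The Euler-Lagrange equation d/dx(∂L/∂y') − ∂L/∂y = 0 becomes:
    y'' - 9 y = 0
General solution: y(x) = A e^(3x) + B e^(-3x), where A and B are arbitrary constants fixed by the endpoint conditions.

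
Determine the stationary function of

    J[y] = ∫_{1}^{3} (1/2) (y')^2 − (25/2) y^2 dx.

The Lagrangian is L = (1/2) (y')^2 − (25/2) y^2.
Compute ∂L/∂y = -25y, ∂L/∂y' = y'.
The Euler-Lagrange equation d/dx(∂L/∂y') − ∂L/∂y = 0 reduces to
    y'' + 25 y = 0.
Its general solution is
    y(x) = A sin(5x) + B cos(5x),
with A, B fixed by the endpoint conditions.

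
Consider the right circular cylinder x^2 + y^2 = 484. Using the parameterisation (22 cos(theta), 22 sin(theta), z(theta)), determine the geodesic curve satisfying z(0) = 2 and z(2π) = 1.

Parameterise the cylinder of radius R = 22 as
    r(θ) = (22 cos θ, 22 sin θ, z(θ)).
The arc-length element is
    ds = sqrt(484 + (dz/dθ)^2) dθ,
so the Lagrangian is L = sqrt(484 + z'^2).
L depends on z' only, not on z or θ, so ∂L/∂z = 0 and
    ∂L/∂z' = z' / sqrt(484 + z'^2).
The Euler-Lagrange equation gives
    d/dθ( z' / sqrt(484 + z'^2) ) = 0,
so z' is constant. Integrating once:
    z(θ) = a θ + b,
a helix on the cylinder (a straight line when the cylinder is unrolled). The constants a, b are determined by the endpoint conditions.
With endpoint conditions z(0) = 2 and z(2π) = 1: from z(0) = b we get b = 2, and a·2π + 2 = 1 gives a = -1/(2π), so
    z(θ) = (-1/(2π)) θ + 2.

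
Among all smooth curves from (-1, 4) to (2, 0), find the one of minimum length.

Arc-length functional: J[y] = ∫ sqrt(1 + (y')^2) dx.
Lagrangian L = sqrt(1 + (y')^2) has no explicit y dependence, so ∂L/∂y = 0 and the Euler-Lagrange equation gives
    d/dx( y' / sqrt(1 + (y')^2) ) = 0  ⇒  y' / sqrt(1 + (y')^2) = const.
Hence y' is constant, so y(x) is affine.
Fitting the endpoints (-1, 4) and (2, 0):
    slope m = (0 − 4) / (2 − (-1)) = -4/3,
    intercept c = 4 − m·(-1) = 8/3.
Extremal: y(x) = (-4/3) x + 8/3.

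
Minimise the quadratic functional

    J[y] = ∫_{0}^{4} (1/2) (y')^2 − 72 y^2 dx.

The Lagrangian is L = (1/2) (y')^2 − 72 y^2.
Compute ∂L/∂y = -144y, ∂L/∂y' = y'.
The Euler-Lagrange equation d/dx(∂L/∂y') − ∂L/∂y = 0 reduces to
    y'' + 144 y = 0.
Its general solution is
    y(x) = A sin(12x) + B cos(12x),
with A, B fixed by the endpoint conditions.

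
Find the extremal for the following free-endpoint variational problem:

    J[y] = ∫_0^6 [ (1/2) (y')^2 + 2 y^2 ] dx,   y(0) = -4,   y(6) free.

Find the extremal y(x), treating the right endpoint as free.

The Lagrangian L = (1/2) (y')^2 + 2 y^2 gives
    ∂L/∂y = 4 y,   ∂L/∂y' = y'.
Euler-Lagrange: y'' − 4 y = 0.
With k = 2, the general solution is
    y(x) = A cosh(2 x) + B sinh(2 x).
Fixed left endpoint y(0) = -4 ⇒ A = -4.
The right endpoint x = 6 is free, so the natural (transversality) condition is ∂L/∂y' |_{x=6} = 0, i.e. y'(6) = 0.
Compute y'(x) = A k sinh(k x) + B k cosh(k x), so
    y'(6) = A k sinh(k·6) + B k cosh(k·6) = 0
    ⇒ B = −A tanh(k·6) = 4 tanh(2·6).
Therefore the extremal is
    y(x) = −4 cosh(2 x) + 4 tanh(2·6) sinh(2 x).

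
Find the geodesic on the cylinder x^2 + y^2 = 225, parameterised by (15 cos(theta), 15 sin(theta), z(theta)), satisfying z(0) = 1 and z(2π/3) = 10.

Parameterise the cylinder of radius R = 15 as
    r(θ) = (15 cos θ, 15 sin θ, z(θ)).
The arc-length element is
    ds = sqrt(225 + (dz/dθ)^2) dθ,
so the Lagrangian is L = sqrt(225 + z'^2).
L depends on z' only, not on z or θ, so ∂L/∂z = 0 and
    ∂L/∂z' = z' / sqrt(225 + z'^2).
The Euler-Lagrange equation gives
    d/dθ( z' / sqrt(225 + z'^2) ) = 0,
so z' is constant. Integrating once:
    z(θ) = a θ + b,
a helix on the cylinder (a straight line when the cylinder is unrolled). The constants a, b are determined by the endpoint conditions.
With endpoint conditions z(0) = 1 and z(2π/3) = 10: from z(0) = b we get b = 1, and a·2π/3 + 1 = 10 gives a = 27/(2π), so
    z(θ) = (27/(2π)) θ + 1.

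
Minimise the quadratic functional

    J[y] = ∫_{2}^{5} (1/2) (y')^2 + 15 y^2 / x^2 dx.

The Lagrangian is L = (1/2) (y')^2 + 15 y^2 / x^2.
Compute ∂L/∂y = 30y/x^2, ∂L/∂y' = y'.
The Euler-Lagrange equation d/dx(∂L/∂y') − ∂L/∂y = 0 reduces to
    y'' − 30/x^2 · y = 0  (x > 0).
Its general solution is
    y(x) = A x^6 + B x^(-5),
with A, B fixed by the endpoint conditions.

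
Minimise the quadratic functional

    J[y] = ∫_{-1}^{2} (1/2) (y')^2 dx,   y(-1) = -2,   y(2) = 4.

The Lagrangian is L = (1/2) (y')^2.
Compute ∂L/∂y = 0, ∂L/∂y' = y'.
The Euler-Lagrange equation d/dx(∂L/∂y') − ∂L/∂y = 0 reduces to
    y'' = 0.
Its general solution is
    y(x) = A x + B,
with A, B fixed by the endpoint conditions.
Applying the endpoint conditions y(-1) = -2 and y(2) = 4: solve A·-1 + B = -2 and A·2 + B = 4. Subtracting gives A(2 − -1) = 4 − -2, so A = 2, and B = -2 − A·-1 = 0. Therefore
    y(x) = 2 x.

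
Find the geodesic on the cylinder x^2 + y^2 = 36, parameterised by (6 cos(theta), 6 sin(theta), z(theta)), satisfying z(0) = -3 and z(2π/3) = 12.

Parameterise the cylinder of radius R = 6 as
    r(θ) = (6 cos θ, 6 sin θ, z(θ)).
The arc-length element is
    ds = sqrt(36 + (dz/dθ)^2) dθ,
so the Lagrangian is L = sqrt(36 + z'^2).
L depends on z' only, not on z or θ, so ∂L/∂z = 0 and
    ∂L/∂z' = z' / sqrt(36 + z'^2).
The Euler-Lagrange equation gives
    d/dθ( z' / sqrt(36 + z'^2) ) = 0,
so z' is constant. Integrating once:
    z(θ) = a θ + b,
a helix on the cylinder (a straight line when the cylinder is unrolled). The constants a, b are determined by the endpoint conditions.
With endpoint conditions z(0) = -3 and z(2π/3) = 12: from z(0) = b we get b = -3, and a·2π/3 + -3 = 12 gives a = 45/(2π), so
    z(θ) = (45/(2π)) θ − 3.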